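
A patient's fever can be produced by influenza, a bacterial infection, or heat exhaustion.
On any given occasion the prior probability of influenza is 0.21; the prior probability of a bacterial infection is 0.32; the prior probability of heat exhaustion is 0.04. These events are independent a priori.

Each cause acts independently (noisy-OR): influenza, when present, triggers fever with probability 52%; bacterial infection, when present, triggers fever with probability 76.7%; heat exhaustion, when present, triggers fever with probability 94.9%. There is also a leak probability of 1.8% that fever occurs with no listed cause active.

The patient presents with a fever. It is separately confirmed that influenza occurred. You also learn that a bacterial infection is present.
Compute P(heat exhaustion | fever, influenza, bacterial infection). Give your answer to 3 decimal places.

P(heat exhaustion | fever, influenza, bacterial infection) ≈ 0.044

Under noisy-OR, P(fever | causes) = 1 − (1−0.018)·∏(1−qᵢ) over the active causes.
Sum P(fever|·) weighted by the priors over both values of heat exhaustion:
  P(fever | influenza, bacterial infection) = 0.890173*0.96 + 0.994399*0.04
        = 0.854566 + 0.039776 = 0.894342
Configurations with heat exhaustion contribute 0.039776, so
  P(heat exhaustion | fever, influenza, bacterial infection) = 0.039776 / 0.894342 ≈ 0.044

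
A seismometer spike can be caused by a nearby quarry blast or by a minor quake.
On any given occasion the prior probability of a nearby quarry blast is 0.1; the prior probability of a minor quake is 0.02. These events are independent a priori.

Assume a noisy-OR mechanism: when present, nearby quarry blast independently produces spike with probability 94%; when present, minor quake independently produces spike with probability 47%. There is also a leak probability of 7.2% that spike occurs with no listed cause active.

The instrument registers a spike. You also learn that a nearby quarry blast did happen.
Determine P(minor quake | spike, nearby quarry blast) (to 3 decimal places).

P(minor quake | spike, nearby quarry blast) ≈ 0.021

Under noisy-OR, P(spike | causes) = 1 − (1−0.072)·∏(1−qᵢ) over the active causes.
P(spike | nearby quarry blast) = 0.94432*0.98 + 0.97049*0.02 = 0.925434 + 0.019410 = 0.944844
Restricting to configurations with minor quake present: 0.97049*0.02 = 0.019410.
So P(minor quake | spike, nearby quarry blast) = 0.019410/0.944844 ≈ 0.021.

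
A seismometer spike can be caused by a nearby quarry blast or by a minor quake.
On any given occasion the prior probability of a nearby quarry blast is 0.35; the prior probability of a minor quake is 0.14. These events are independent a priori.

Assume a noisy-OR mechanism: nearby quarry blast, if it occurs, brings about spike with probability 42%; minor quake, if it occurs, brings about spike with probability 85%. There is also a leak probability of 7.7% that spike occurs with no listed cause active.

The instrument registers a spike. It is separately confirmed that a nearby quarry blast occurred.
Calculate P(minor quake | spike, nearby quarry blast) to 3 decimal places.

Under noisy-OR, P(spike | causes) = 1 − (1−0.077)·∏(1−qᵢ) over the active causes.
Sum P(spike|·) weighted by the priors over both values of minor quake:
  P(spike | nearby quarry blast) = 0.46466×0.86 + 0.919699×0.14
        = 0.399608 + 0.128758 = 0.528366
The terms with minor quake present sum to 0.128758, so
  P(minor quake | spike, nearby quarry blast) = 0.128758 / 0.528366 ≈ 0.244

P(minor quake | spike, nearby quarry blast) ≈ 0.244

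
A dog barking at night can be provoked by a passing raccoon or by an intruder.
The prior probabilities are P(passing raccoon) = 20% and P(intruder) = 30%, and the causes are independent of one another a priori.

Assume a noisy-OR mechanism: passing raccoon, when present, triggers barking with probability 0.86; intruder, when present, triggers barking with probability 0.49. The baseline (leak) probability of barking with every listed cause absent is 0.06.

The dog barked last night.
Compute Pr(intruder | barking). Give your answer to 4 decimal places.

Under noisy-OR, P(barking | causes) = 1 − (1−0.06)·∏(1−qᵢ) over the active causes.
Numerator (weight on configurations with intruder): 0.124944 + 0.055973 = 0.180917
The normalizing constant is 0.06×0.8×0.7 + 0.5206×0.8×0.3 + 0.8684×0.2×0.7 + 0.932884×0.2×0.3 = 0.336093
P(intruder | barking) = 0.180917/0.336093 ≈ 0.5383

Pr(intruder | barking) ≈ 0.5383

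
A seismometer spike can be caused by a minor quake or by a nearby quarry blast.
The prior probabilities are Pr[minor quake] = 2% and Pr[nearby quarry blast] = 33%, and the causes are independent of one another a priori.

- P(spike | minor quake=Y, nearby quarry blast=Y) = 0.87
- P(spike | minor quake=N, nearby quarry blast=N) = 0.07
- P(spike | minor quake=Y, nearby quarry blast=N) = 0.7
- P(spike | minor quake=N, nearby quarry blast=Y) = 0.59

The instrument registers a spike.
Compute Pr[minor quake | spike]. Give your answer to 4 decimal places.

P(spike) = 0.07×0.98×0.67 + 0.59×0.98×0.33 + 0.7×0.02×0.67 + 0.87×0.02×0.33 = 0.045962 + 0.190806 + 0.009380 + 0.005742 = 0.251890
The minor quake-present share is 0.009380 + 0.005742 = 0.015122.
Hence the posterior is 0.015122/0.251890 ≈ 0.0600.

Pr[minor quake | spike] ≈ 0.0600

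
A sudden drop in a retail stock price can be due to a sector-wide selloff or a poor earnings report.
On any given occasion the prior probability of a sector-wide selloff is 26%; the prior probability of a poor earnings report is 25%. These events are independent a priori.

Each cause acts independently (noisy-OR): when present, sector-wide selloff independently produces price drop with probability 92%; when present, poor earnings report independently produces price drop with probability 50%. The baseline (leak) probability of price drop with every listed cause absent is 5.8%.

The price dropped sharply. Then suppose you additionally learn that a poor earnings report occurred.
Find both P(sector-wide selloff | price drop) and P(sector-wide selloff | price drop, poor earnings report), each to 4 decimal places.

P(sector-wide selloff | price drop) ≈ 0.6512; P(sector-wide selloff | price drop, poor earnings report) ≈ 0.3899

Under noisy-OR, P(price drop | causes) = 1 − (1−0.058)·∏(1−qᵢ) over the active causes.
Sum P(price drop|·) weighted by the priors over the 4 (sector-wide selloff, poor earnings report) configurations:
  P(price drop) = 0.058*0.74*0.75 + 0.529*0.74*0.25 + 0.92464*0.26*0.75 + 0.96232*0.26*0.25
        = 0.032190 + 0.097865 + 0.180305 + 0.062551 = 0.372911
Configurations with sector-wide selloff contribute 0.242856, so
  P(sector-wide selloff | price drop) = 0.242856 / 0.372911 ≈ 0.6512

Now also conditioning on poor earnings report=true:
Numerator (weight on configurations with sector-wide selloff): 0.96232×0.26 = 0.250203
The normalizing constant is 0.529×0.74 + 0.96232×0.26 = 0.641663
Posterior = 0.250203 / 0.641663 ≈ 0.3899
Conditioning on poor earnings report lowers the posterior on sector-wide selloff: the classic explaining-away effect in a common-effect structure.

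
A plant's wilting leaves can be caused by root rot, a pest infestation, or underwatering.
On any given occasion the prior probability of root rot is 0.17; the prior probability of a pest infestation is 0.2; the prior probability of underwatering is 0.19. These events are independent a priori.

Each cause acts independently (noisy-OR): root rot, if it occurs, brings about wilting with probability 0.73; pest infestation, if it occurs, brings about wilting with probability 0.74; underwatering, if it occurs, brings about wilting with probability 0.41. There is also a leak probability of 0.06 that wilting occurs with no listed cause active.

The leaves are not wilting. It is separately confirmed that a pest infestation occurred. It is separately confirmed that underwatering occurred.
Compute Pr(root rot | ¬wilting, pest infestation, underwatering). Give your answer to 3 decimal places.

Under noisy-OR, P(wilting | causes) = 1 − (1−0.06)·∏(1−qᵢ) over the active causes.
Weight on root rot=true, given the evidence: 0.038933×0.17 = 0.006619
Normalizer over all consistent configurations: 0.144196×0.83 + 0.038933×0.17 = 0.126302
Posterior = 0.006619 / 0.126302 ≈ 0.052

Pr(root rot | ¬wilting, pest infestation, underwatering) ≈ 0.052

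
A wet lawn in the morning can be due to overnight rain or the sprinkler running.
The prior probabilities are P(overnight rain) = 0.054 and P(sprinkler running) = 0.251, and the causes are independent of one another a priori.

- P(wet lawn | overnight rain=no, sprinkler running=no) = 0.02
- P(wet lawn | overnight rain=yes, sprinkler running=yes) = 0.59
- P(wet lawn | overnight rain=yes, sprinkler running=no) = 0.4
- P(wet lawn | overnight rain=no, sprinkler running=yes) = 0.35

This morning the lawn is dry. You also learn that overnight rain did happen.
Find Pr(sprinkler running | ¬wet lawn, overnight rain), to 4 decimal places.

Pr(sprinkler running | ¬wet lawn, overnight rain) ≈ 0.1863

Numerator (weight on configurations with sprinkler running): 0.41*0.251 = 0.102910
Denominator P(¬wet lawn | overnight rain): 0.6*0.749 + 0.41*0.251 = 0.552310
Posterior = 0.102910 / 0.552310 ≈ 0.1863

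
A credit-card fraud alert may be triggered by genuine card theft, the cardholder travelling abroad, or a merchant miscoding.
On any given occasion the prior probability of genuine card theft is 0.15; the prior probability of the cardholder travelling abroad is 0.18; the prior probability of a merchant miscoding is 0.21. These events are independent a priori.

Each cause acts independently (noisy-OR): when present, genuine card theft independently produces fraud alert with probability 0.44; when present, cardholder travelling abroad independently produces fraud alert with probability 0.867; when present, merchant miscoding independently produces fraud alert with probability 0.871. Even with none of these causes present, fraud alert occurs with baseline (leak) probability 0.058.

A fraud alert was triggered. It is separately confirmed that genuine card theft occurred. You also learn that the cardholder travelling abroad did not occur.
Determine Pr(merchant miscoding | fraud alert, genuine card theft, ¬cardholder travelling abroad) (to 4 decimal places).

Under noisy-OR, P(fraud alert | causes) = 1 − (1−0.058)·∏(1−qᵢ) over the active causes.
P(fraud alert | genuine card theft, ¬cardholder travelling abroad) = 0.47248*0.79 + 0.93195*0.21 = 0.373259 + 0.195709 = 0.568968
The merchant miscoding-present share is 0.93195*0.21 = 0.195709.
So P(merchant miscoding | fraud alert, genuine card theft, ¬cardholder travelling abroad) = 0.195709/0.568968 ≈ 0.3440.

Pr(merchant miscoding | fraud alert, genuine card theft, ¬cardholder travelling abroad) ≈ 0.3440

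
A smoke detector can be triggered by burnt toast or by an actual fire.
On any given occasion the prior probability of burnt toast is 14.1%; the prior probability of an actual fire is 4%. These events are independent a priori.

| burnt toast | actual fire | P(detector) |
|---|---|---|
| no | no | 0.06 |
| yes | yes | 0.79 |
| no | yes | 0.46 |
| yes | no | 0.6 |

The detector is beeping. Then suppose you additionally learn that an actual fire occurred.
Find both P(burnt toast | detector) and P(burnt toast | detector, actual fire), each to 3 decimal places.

Numerator (weight on configurations with burnt toast): 0.081216 + 0.004456 = 0.085672
Denominator P(detector): 0.06*0.859*0.96 + 0.46*0.859*0.04 + 0.6*0.141*0.96 + 0.79*0.141*0.04 = 0.150956
P(burnt toast | detector) = 0.085672/0.150956 ≈ 0.568

Now condition on the additional information:
Numerator (weight on configurations with burnt toast): 0.79*0.141 = 0.111390
Denominator P(detector | actual fire): 0.46*0.859 + 0.79*0.141 = 0.506530
P(burnt toast | detector, actual fire) = 0.111390/0.506530 ≈ 0.220
This is intercausal reasoning (explaining away): once actual fire accounts for the detector, burnt toast becomes less likely.

P(burnt toast | detector) ≈ 0.568; P(burnt toast | detector, actual fire) ≈ 0.220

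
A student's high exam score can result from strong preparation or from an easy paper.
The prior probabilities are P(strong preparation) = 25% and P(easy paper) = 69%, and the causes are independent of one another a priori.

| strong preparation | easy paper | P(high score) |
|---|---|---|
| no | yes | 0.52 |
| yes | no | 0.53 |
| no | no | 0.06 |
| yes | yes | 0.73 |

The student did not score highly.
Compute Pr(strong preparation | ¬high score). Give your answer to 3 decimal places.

Numerator (weight on configurations with strong preparation): 0.036425 + 0.046575 = 0.083000
Denominator P(¬high score): 0.94*0.75*0.31 + 0.48*0.75*0.69 + 0.47*0.25*0.31 + 0.27*0.25*0.69 = 0.549950
P(strong preparation | ¬high score) = 0.083000/0.549950 ≈ 0.151

Pr(strong preparation | ¬high score) ≈ 0.151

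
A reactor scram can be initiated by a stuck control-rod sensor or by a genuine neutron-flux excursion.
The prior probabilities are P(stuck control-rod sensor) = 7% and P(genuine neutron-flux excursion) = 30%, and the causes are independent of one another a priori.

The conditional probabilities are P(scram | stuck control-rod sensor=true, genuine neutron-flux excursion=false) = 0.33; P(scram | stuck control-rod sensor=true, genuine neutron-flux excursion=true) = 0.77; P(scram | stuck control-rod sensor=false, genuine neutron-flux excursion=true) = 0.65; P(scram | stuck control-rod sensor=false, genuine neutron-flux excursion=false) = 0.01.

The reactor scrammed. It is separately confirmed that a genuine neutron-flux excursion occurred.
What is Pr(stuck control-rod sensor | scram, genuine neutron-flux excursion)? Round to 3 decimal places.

P(scram | genuine neutron-flux excursion) = 0.65×0.93 + 0.77×0.07 = 0.604500 + 0.053900 = 0.658400
Restricting to configurations with stuck control-rod sensor present: 0.77×0.07 = 0.053900.
P(stuck control-rod sensor | scram, genuine neutron-flux excursion) = 0.053900 / 0.658400 ≈ 0.082

Pr(stuck control-rod sensor | scram, genuine neutron-flux excursion) ≈ 0.082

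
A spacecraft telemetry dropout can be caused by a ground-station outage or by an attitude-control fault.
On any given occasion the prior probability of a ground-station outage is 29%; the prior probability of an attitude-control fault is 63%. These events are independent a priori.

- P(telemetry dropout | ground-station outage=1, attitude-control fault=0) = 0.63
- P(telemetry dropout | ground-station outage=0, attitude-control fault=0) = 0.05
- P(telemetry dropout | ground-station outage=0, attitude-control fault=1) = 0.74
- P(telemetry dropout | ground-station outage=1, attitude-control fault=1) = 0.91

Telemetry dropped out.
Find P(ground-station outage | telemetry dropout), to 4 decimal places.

P(ground-station outage | telemetry dropout) ≈ 0.4046

Numerator (weight on configurations with ground-station outage): 0.067599 + 0.166257 = 0.233856
Normalizer over all consistent configurations: 0.05*0.71*0.37 + 0.74*0.71*0.63 + 0.63*0.29*0.37 + 0.91*0.29*0.63 = 0.577993
Posterior = 0.233856 / 0.577993 ≈ 0.4046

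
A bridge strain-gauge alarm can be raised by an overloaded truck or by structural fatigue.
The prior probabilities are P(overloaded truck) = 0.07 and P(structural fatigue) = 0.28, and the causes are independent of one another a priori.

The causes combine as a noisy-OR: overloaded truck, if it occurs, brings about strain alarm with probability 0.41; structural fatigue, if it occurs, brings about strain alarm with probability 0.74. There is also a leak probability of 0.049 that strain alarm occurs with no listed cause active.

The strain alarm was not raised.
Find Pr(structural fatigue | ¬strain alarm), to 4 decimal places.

Under noisy-OR, P(strain alarm | causes) = 1 − (1−0.049)·∏(1−qᵢ) over the active causes.
By total probability over the 4 (overloaded truck, structural fatigue) configurations:
  P(¬strain alarm) = 0.951·0.93·0.72 + 0.24726·0.93·0.28 + 0.56109·0.07·0.72 + 0.145883·0.07·0.28
        = 0.636790 + 0.064387 + 0.028279 + 0.002859 = 0.732315
The terms with structural fatigue present sum to 0.067246, so
  P(structural fatigue | ¬strain alarm) = 0.067246 / 0.732315 ≈ 0.0918

Pr(structural fatigue | ¬strain alarm) ≈ 0.0918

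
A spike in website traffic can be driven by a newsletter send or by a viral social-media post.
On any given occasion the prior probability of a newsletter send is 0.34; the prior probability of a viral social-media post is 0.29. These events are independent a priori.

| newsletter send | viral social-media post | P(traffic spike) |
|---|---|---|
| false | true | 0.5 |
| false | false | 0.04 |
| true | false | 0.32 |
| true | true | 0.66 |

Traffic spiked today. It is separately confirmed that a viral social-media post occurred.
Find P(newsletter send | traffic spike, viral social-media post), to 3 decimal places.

Weight on newsletter send=true, given the evidence: 0.66*0.34 = 0.224400
Denominator P(traffic spike | viral social-media post): 0.5*0.66 + 0.66*0.34 = 0.554400
P(newsletter send | traffic spike, viral social-media post) = 0.224400/0.554400 ≈ 0.405

P(newsletter send | traffic spike, viral social-media post) ≈ 0.405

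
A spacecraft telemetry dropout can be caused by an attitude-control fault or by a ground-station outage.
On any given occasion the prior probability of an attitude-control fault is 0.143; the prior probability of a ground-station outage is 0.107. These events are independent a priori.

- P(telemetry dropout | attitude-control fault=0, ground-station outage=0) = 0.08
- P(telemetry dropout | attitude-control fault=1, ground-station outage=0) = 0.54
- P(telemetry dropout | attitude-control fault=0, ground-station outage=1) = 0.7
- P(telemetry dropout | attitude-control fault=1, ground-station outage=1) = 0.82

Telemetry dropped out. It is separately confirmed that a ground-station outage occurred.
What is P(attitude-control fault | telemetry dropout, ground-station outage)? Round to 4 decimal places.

Enumerate both values of attitude-control fault and weight by the priors:
  P(telemetry dropout | ground-station outage) = 0.7*0.857 + 0.82*0.143
        = 0.599900 + 0.117260 = 0.717160
Configurations with attitude-control fault contribute 0.117260, so
  P(attitude-control fault | telemetry dropout, ground-station outage) = 0.117260 / 0.717160 ≈ 0.1635

P(attitude-control fault | telemetry dropout, ground-station outage) ≈ 0.1635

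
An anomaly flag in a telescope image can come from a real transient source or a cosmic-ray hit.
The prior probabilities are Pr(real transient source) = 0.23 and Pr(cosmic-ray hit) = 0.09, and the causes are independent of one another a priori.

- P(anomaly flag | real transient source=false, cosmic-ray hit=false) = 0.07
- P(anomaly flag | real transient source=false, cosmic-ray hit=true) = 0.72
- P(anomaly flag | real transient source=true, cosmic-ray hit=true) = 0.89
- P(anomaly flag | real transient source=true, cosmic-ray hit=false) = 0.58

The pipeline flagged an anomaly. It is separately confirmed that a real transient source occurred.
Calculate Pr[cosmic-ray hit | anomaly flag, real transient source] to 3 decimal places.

For the numerator, keep only cosmic-ray hit=true terms: 0.89*0.09 = 0.080100
Denominator P(anomaly flag | real transient source): 0.58*0.91 + 0.89*0.09 = 0.607900
Posterior = 0.080100 / 0.607900 ≈ 0.132

Pr[cosmic-ray hit | anomaly flag, real transient source] ≈ 0.132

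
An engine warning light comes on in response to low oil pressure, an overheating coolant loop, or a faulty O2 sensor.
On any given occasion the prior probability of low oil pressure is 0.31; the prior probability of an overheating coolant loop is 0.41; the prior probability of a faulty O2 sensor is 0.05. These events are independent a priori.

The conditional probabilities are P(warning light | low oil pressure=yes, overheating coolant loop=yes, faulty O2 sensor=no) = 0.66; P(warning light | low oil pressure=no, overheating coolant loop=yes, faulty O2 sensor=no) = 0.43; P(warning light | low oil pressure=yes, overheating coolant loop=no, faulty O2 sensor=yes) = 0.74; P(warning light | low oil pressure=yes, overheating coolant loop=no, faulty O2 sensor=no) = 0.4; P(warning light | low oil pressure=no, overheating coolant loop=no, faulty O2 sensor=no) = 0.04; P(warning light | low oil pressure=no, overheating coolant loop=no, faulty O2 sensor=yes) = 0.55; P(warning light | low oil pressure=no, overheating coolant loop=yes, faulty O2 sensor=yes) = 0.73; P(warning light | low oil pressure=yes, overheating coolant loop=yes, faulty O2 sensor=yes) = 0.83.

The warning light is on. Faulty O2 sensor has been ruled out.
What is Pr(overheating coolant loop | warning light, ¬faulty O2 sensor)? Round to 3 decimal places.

Pr(overheating coolant loop | warning light, ¬faulty O2 sensor) ≈ 0.697

Numerator (weight on configurations with overheating coolant loop): 0.121647 + 0.083886 = 0.205533
Denominator P(warning light | ¬faulty O2 sensor): 0.04×0.69×0.59 + 0.43×0.69×0.41 + 0.4×0.31×0.59 + 0.66×0.31×0.41 = 0.294977
Posterior = 0.205533 / 0.294977 ≈ 0.697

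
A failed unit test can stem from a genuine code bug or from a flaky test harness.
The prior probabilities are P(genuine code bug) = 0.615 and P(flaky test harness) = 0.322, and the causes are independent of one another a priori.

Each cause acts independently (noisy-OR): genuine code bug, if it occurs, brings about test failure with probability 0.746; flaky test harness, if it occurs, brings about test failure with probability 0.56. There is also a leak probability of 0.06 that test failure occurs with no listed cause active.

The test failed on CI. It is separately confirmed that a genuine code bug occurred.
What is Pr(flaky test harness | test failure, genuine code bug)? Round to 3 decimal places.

Pr(flaky test harness | test failure, genuine code bug) ≈ 0.358

Under noisy-OR, P(test failure | causes) = 1 − (1−0.06)·∏(1−qᵢ) over the active causes.
Sum P(test failure|·) weighted by the priors over both values of flaky test harness:
  P(test failure | genuine code bug) = 0.76124·0.678 + 0.894946·0.322
        = 0.516121 + 0.288173 = 0.804294
The terms with flaky test harness present sum to 0.288173, so
  P(flaky test harness | test failure, genuine code bug) = 0.288173 / 0.804294 ≈ 0.358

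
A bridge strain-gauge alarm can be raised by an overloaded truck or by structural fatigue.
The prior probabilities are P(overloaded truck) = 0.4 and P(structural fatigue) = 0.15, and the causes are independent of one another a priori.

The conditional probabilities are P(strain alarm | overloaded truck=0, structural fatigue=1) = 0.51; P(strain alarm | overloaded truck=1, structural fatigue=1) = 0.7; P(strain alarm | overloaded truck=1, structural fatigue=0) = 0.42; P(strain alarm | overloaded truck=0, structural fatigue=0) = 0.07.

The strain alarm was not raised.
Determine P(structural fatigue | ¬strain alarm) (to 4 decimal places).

P(¬strain alarm) = 0.93·0.6·0.85 + 0.49·0.6·0.15 + 0.58·0.4·0.85 + 0.3·0.4·0.15 = 0.474300 + 0.044100 + 0.197200 + 0.018000 = 0.733600
The structural fatigue-present share is 0.044100 + 0.018000 = 0.062100.
Hence the posterior is 0.062100/0.733600 ≈ 0.0847.

P(structural fatigue | ¬strain alarm) ≈ 0.0847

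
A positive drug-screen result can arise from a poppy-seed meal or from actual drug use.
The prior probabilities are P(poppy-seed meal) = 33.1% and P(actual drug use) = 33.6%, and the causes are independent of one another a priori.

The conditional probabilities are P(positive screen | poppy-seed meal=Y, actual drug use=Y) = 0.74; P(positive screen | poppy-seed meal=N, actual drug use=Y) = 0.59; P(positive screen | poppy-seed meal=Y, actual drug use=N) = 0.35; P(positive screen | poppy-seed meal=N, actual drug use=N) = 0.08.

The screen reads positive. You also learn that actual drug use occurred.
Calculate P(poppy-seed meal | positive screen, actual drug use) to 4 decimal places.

Weight on poppy-seed meal=true, given the evidence: 0.74×0.331 = 0.244940
Normalizer over all consistent configurations: 0.59×0.669 + 0.74×0.331 = 0.639650
P(poppy-seed meal | positive screen, actual drug use) = 0.244940/0.639650 ≈ 0.3829

P(poppy-seed meal | positive screen, actual drug use) ≈ 0.3829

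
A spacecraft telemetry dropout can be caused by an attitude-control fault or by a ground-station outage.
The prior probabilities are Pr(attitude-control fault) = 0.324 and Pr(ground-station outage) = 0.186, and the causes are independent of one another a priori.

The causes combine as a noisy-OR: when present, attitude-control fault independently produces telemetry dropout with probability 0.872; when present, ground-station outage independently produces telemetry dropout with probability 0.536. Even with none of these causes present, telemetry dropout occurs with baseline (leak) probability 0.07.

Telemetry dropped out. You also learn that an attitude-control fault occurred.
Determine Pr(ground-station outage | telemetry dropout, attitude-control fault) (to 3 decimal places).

Pr(ground-station outage | telemetry dropout, attitude-control fault) ≈ 0.197

Under noisy-OR, P(telemetry dropout | causes) = 1 − (1−0.07)·∏(1−qᵢ) over the active causes.
Sum P(telemetry dropout|·) weighted by the priors over both values of ground-station outage:
  P(telemetry dropout | attitude-control fault) = 0.88096*0.814 + 0.944765*0.186
        = 0.717101 + 0.175726 = 0.892827
Keeping only the ground-station outage-present terms gives 0.175726, so
  P(ground-station outage | telemetry dropout, attitude-control fault) = 0.175726 / 0.892827 ≈ 0.197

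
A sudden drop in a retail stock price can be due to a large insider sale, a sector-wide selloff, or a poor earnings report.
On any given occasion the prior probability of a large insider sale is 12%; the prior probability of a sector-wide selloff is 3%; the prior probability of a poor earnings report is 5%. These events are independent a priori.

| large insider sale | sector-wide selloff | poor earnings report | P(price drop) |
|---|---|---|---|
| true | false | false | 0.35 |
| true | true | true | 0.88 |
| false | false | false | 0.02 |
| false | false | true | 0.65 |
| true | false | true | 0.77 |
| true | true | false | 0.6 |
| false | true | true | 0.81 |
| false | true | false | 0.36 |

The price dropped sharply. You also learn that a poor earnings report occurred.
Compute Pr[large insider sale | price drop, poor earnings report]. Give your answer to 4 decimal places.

P(price drop | poor earnings report) = 0.65·0.88·0.97 + 0.81·0.88·0.03 + 0.77·0.12·0.97 + 0.88·0.12·0.03 = 0.554840 + 0.021384 + 0.089628 + 0.003168 = 0.669020
The large insider sale-present share is 0.089628 + 0.003168 = 0.092796.
P(large insider sale | price drop, poor earnings report) = 0.092796 / 0.669020 ≈ 0.1387

Pr[large insider sale | price drop, poor earnings report] ≈ 0.1387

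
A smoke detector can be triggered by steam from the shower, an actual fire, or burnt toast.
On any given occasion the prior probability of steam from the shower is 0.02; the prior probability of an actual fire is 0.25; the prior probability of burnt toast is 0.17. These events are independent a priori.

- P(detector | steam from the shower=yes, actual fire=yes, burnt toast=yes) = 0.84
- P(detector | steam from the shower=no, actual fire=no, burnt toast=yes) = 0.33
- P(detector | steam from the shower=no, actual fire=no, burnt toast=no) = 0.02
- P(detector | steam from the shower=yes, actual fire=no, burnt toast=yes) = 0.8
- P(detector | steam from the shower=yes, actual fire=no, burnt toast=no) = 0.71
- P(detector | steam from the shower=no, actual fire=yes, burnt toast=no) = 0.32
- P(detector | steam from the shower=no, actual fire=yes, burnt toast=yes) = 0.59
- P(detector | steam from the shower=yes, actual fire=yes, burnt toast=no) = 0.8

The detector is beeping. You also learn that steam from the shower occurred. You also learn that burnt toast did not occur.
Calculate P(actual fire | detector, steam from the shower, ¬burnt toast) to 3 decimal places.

Enumerate both values of actual fire and weight by the priors:
  P(detector | steam from the shower, ¬burnt toast) = 0.71×0.75 + 0.8×0.25
        = 0.532500 + 0.200000 = 0.732500
Configurations with actual fire contribute 0.200000, so
  P(actual fire | detector, steam from the shower, ¬burnt toast) = 0.200000 / 0.732500 ≈ 0.273

P(actual fire | detector, steam from the shower, ¬burnt toast) ≈ 0.273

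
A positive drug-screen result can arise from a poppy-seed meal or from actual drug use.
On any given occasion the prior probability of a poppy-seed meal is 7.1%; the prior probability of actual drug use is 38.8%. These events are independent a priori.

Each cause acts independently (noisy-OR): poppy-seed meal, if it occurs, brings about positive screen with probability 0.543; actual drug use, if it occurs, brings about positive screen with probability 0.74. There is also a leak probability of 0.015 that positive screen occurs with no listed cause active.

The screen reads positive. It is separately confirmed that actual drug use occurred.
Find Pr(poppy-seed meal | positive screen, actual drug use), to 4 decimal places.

Under noisy-OR, P(positive screen | causes) = 1 − (1−0.015)·∏(1−qᵢ) over the active causes.
Sum P(positive screen|·) weighted by the priors over both values of poppy-seed meal:
  P(positive screen | actual drug use) = 0.7439×0.929 + 0.882962×0.071
        = 0.691083 + 0.062690 = 0.753773
The terms with poppy-seed meal present sum to 0.062690, so
  P(poppy-seed meal | positive screen, actual drug use) = 0.062690 / 0.753773 ≈ 0.0832

Pr(poppy-seed meal | positive screen, actual drug use) ≈ 0.0832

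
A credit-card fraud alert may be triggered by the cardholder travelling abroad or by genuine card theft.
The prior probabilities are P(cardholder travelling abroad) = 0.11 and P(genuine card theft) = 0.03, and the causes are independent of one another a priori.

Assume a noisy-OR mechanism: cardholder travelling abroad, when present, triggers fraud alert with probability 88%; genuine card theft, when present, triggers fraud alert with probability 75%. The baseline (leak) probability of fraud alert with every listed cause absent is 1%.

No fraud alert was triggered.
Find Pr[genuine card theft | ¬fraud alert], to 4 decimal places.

Pr[genuine card theft | ¬fraud alert] ≈ 0.0077

Under noisy-OR, P(fraud alert | causes) = 1 − (1−0.01)·∏(1−qᵢ) over the active causes.
Numerator (weight on configurations with genuine card theft): 0.006608 + 0.000098 = 0.006706
The normalizing constant is 0.99×0.89×0.97 + 0.2475×0.89×0.03 + 0.1188×0.11×0.97 + 0.0297×0.11×0.03 = 0.874049
P(genuine card theft | ¬fraud alert) = 0.006706/0.874049 ≈ 0.0077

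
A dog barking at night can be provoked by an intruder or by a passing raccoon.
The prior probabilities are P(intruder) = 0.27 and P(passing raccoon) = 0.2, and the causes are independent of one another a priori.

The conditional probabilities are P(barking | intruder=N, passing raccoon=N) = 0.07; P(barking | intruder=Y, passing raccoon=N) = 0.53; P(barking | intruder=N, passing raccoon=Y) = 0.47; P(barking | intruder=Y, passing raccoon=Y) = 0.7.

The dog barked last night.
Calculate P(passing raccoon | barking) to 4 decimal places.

P(passing raccoon | barking) ≈ 0.4065

Numerator (weight on configurations with passing raccoon): 0.068620 + 0.037800 = 0.106420
Denominator P(barking): 0.07×0.73×0.8 + 0.47×0.73×0.2 + 0.53×0.27×0.8 + 0.7×0.27×0.2 = 0.261780
P(passing raccoon | barking) = 0.106420/0.261780 ≈ 0.4065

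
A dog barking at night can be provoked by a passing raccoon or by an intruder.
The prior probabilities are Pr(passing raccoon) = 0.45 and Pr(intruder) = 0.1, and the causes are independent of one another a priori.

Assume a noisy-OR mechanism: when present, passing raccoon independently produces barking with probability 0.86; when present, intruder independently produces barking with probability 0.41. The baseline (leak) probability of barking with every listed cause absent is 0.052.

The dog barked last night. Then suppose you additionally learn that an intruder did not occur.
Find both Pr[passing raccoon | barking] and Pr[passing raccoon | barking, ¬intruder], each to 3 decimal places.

Under noisy-OR, P(barking | causes) = 1 − (1−0.052)·∏(1−qᵢ) over the active causes.
For the numerator, keep only passing raccoon=true terms: 0.351248 + 0.041476 = 0.392724
Normalizer over all consistent configurations: 0.052×0.55×0.9 + 0.44068×0.55×0.1 + 0.86728×0.45×0.9 + 0.921695×0.45×0.1 = 0.442701
P(passing raccoon | barking) = 0.392724/0.442701 ≈ 0.887

Now also conditioning on intruder≠true:
Numerator (weight on configurations with passing raccoon): 0.86728×0.45 = 0.390276
Normalizer over all consistent configurations: 0.052×0.55 + 0.86728×0.45 = 0.418876
P(passing raccoon | barking, ¬intruder) = 0.390276/0.418876 ≈ 0.932
Ruling out intruder raises the posterior on passing raccoon — the flip side of explaining away.

Pr[passing raccoon | barking] ≈ 0.887; Pr[passing raccoon | barking, ¬intruder] ≈ 0.932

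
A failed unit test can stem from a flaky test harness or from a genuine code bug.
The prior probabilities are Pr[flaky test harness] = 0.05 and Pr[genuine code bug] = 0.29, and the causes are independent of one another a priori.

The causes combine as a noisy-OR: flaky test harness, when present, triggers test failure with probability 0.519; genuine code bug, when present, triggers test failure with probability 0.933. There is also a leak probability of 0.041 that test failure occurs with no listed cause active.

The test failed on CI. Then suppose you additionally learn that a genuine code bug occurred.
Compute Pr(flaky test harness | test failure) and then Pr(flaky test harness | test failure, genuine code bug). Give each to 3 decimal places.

Pr(flaky test harness | test failure) ≈ 0.104; Pr(flaky test harness | test failure, genuine code bug) ≈ 0.052

Under noisy-OR, P(test failure | causes) = 1 − (1−0.041)·∏(1−qᵢ) over the active causes.
P(test failure) = 0.041×0.95×0.71 + 0.935747×0.95×0.29 + 0.538721×0.05×0.71 + 0.969094×0.05×0.29 = 0.027654 + 0.257798 + 0.019125 + 0.014052 = 0.318629
The flaky test harness-present share is 0.019125 + 0.014052 = 0.033177.
Hence the posterior is 0.033177/0.318629 ≈ 0.104.

With the extra evidence:
For the numerator, keep only flaky test harness=true terms: 0.969094×0.05 = 0.048455
Denominator P(test failure | genuine code bug): 0.935747×0.95 + 0.969094×0.05 = 0.937415
P(flaky test harness | test failure, genuine code bug) = 0.048455/0.937415 ≈ 0.052
The drop from 0.104 to 0.052 is the explaining-away (discounting) effect.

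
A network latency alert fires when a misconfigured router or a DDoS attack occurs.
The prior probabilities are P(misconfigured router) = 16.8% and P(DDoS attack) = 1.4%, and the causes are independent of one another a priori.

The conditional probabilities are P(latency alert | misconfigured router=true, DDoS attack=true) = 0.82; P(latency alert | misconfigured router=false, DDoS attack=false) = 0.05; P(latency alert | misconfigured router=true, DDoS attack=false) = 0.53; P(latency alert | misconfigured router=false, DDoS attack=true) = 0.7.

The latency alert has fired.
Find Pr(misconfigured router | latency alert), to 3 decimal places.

Sum P(latency alert|·) weighted by the priors over the 4 (misconfigured router, DDoS attack) configurations:
  P(latency alert) = 0.05*0.832*0.986 + 0.7*0.832*0.014 + 0.53*0.168*0.986 + 0.82*0.168*0.014
        = 0.041018 + 0.008154 + 0.087793 + 0.001929 = 0.138894
Configurations with misconfigured router contribute 0.089722, so
  P(misconfigured router | latency alert) = 0.089722 / 0.138894 ≈ 0.646

Pr(misconfigured router | latency alert) ≈ 0.646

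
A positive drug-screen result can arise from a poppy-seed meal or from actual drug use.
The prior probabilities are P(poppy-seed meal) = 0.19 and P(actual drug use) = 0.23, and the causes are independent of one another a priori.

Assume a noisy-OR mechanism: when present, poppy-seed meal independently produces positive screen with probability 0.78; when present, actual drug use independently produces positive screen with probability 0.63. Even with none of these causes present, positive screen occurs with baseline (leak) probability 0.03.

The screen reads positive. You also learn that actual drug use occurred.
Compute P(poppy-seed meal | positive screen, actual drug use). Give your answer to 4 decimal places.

P(poppy-seed meal | positive screen, actual drug use) ≈ 0.2521

Under noisy-OR, P(positive screen | causes) = 1 − (1−0.03)·∏(1−qᵢ) over the active causes.
P(positive screen | actual drug use) = 0.6411×0.81 + 0.921042×0.19 = 0.519291 + 0.174998 = 0.694289
The poppy-seed meal-present share is 0.921042×0.19 = 0.174998.
So P(poppy-seed meal | positive screen, actual drug use) = 0.174998/0.694289 ≈ 0.2521.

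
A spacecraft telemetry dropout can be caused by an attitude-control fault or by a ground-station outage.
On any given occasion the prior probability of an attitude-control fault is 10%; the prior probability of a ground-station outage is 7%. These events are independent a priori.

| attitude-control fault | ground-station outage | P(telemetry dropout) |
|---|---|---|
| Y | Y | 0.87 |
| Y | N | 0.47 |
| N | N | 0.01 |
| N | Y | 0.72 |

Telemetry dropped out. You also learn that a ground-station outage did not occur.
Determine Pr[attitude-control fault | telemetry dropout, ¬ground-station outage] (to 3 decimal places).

Pr[attitude-control fault | telemetry dropout, ¬ground-station outage] ≈ 0.839

For the numerator, keep only attitude-control fault=true terms: 0.47×0.1 = 0.047000
Denominator P(telemetry dropout | ¬ground-station outage): 0.01×0.9 + 0.47×0.1 = 0.056000
P(attitude-control fault | telemetry dropout, ¬ground-station outage) = 0.047000/0.056000 ≈ 0.839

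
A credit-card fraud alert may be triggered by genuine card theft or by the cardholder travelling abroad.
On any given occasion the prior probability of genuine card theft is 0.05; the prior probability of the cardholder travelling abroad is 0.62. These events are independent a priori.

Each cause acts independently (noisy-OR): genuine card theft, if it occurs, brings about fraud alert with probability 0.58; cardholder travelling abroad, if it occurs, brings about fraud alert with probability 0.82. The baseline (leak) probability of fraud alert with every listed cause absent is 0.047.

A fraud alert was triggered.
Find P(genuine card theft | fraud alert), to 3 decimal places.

P(genuine card theft | fraud alert) ≈ 0.074

Under noisy-OR, P(fraud alert | causes) = 1 − (1−0.047)·∏(1−qᵢ) over the active causes.
P(fraud alert) = 0.047·0.95·0.38 + 0.82846·0.95·0.62 + 0.59974·0.05·0.38 + 0.927953·0.05·0.62 = 0.016967 + 0.487963 + 0.011395 + 0.028767 = 0.545092
The genuine card theft-present share is 0.011395 + 0.028767 = 0.040162.
P(genuine card theft | fraud alert) = 0.040162 / 0.545092 ≈ 0.074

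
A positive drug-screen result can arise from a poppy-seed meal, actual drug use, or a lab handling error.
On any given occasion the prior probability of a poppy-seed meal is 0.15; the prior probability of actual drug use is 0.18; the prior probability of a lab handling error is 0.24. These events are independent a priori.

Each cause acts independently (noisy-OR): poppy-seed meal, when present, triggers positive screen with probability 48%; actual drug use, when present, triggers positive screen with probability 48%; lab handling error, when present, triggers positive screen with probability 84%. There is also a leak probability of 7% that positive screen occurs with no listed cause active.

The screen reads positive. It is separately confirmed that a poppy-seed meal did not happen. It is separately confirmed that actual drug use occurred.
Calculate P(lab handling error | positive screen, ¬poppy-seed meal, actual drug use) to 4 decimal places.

P(lab handling error | positive screen, ¬poppy-seed meal, actual drug use) ≈ 0.3607

Under noisy-OR, P(positive screen | causes) = 1 − (1−0.07)·∏(1−qᵢ) over the active causes.
Numerator (weight on configurations with lab handling error): 0.922624*0.24 = 0.221430
The normalizing constant is 0.5164*0.76 + 0.922624*0.24 = 0.613894
P(lab handling error | positive screen, ¬poppy-seed meal, actual drug use) = 0.221430/0.613894 ≈ 0.3607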